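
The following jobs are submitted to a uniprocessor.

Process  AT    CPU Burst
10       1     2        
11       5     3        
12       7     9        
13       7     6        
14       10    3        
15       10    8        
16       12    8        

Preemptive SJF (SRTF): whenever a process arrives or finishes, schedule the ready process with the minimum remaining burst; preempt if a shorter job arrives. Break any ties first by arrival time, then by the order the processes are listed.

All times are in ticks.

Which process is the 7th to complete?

12

Timeline: | idle 0-1 | 10 1-3 | idle 3-5 | 11 5-8 | 13 8-10 | 14 10-13 | 13 13-17 | 15 17-25 | 16 25-33 | 12 33-42 |
Completion: 10=3  11=8  12=42  13=17  14=13  15=25  16=33
Turnaround (C−A): 10=2  11=3  12=35  13=10  14=3  15=15  16=21
Finish order: 10 → 11 → 14 → 13 → 15 → 16 → 12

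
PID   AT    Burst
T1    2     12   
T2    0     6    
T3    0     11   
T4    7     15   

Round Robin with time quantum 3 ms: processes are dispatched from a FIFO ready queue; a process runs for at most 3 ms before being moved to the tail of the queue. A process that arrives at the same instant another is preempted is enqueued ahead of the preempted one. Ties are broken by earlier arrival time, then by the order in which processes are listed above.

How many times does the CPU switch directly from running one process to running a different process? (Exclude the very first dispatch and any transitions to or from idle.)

13

Gantt: | T2 0-3 | T3 3-6 | T1 6-9 | T2 9-12 | T3 12-15 | T4 15-18 | T1 18-21 | T3 21-24 | T4 24-27 | T1 27-30 | T3 30-32 | T4 32-35 | T1 35-38 | T4 38-44 |
Completion: T1=38  T2=12  T3=32  T4=44
Turnaround (C−A): T1=36  T2=12  T3=32  T4=37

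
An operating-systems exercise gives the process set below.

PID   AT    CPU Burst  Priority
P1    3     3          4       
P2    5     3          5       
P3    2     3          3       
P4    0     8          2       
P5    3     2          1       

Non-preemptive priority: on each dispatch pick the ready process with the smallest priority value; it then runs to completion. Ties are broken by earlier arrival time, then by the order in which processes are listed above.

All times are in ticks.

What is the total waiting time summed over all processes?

Gantt: | P4 0-8 | P5 8-10 | P3 10-13 | P1 13-16 | P2 16-19 |
Completion: P1=16  P2=19  P3=13  P4=8  P5=10
Waiting = turnaround − burst: P1=10, P2=11, P3=8, P4=0, P5=5
Total waiting = 10 + 11 + 8 + 0 + 5 = 34

34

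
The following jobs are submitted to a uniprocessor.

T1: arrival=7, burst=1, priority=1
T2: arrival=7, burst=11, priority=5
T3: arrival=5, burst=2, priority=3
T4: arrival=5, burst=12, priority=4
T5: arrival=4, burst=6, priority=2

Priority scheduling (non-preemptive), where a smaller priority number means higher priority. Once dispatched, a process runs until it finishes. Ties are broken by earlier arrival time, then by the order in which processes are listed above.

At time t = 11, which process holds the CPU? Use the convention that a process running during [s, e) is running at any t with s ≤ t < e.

Gantt: | idle 0-4 | T5 4-10 | T1 10-11 | T3 11-13 | T4 13-25 | T2 25-36 |
Completion: T1=11  T2=36  T3=13  T4=25  T5=10
Turnaround (C−A): T1=4  T2=29  T3=8  T4=20  T5=6

T3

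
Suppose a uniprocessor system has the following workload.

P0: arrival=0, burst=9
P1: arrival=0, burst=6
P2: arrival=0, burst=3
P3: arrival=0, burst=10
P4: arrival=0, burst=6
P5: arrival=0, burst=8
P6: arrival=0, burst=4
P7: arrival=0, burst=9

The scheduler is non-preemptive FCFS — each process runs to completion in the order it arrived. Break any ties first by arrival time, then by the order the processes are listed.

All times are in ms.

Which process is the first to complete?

P0

Schedule: | P0 0-9 | P1 9-15 | P2 15-18 | P3 18-28 | P4 28-34 | P5 34-42 | P6 42-46 | P7 46-55 |
Completion: P0=9  P1=15  P2=18  P3=28  P4=34  P5=42  P6=46  P7=55
Finish order: P0 → P1 → P2 → P3 → P4 → P5 → P6 → P7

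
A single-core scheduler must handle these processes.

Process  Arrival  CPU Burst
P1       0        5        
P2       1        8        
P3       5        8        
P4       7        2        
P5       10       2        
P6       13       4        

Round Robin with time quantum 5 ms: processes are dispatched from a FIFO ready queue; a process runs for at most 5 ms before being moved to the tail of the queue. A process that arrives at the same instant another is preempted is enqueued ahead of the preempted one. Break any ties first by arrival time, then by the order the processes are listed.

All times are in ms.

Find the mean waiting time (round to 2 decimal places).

8.83

Timeline: | P1 0-5 | P2 5-10 | P3 10-15 | P4 15-17 | P5 17-19 | P2 19-22 | P6 22-26 | P3 26-29 |
Completion: P1=5  P2=22  P3=29  P4=17  P5=19  P6=26
Turnaround (C−A): P1=5  P2=21  P3=24  P4=10  P5=9  P6=13
Waiting times: P1=0, P2=13, P3=16, P4=8, P5=7, P6=9
Average waiting = (0+13+16+8+7+9) / 6 = 53/6 = 8.83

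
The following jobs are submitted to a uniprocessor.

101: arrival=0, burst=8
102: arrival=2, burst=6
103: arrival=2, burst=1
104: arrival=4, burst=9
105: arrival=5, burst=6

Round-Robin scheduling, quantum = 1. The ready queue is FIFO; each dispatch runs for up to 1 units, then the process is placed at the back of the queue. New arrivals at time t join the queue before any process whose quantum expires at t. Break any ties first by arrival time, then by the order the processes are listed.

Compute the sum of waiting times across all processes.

65

Schedule: | 101 0-2 | 102 2-3 | 103 3-4 | 101 4-5 | 102 5-6 | 104 6-7 | 105 7-8 | 101 8-9 | 102 9-10 | 104 10-11 | 105 11-12 | 101 12-13 | 102 13-14 | 104 14-15 | 105 15-16 | 101 16-17 | 102 17-18 | 104 18-19 | 105 19-20 | 101 20-21 | 102 21-22 | 104 22-23 | 105 23-24 | 101 24-25 | 104 25-26 | 105 26-27 | 104 27-30 |
Completion: 101=25  102=22  103=4  104=30  105=27
Turnaround (C−A): 101=25  102=20  103=2  104=26  105=22
Waiting = turnaround − burst: 101=17, 102=14, 103=1, 104=17, 105=16
Total waiting = 17 + 14 + 1 + 17 + 16 = 65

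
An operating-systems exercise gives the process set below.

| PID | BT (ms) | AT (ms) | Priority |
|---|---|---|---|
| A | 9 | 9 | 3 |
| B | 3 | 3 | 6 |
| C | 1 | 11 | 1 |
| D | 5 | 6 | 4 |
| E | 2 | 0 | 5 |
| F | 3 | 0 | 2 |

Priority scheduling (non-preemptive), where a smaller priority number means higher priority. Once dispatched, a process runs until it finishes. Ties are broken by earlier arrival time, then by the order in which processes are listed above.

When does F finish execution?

Timeline: | F 0-3 | E 3-5 | B 5-8 | D 8-13 | C 13-14 | A 14-23 |
Completion: A=23  B=8  C=14  D=13  E=5  F=3

3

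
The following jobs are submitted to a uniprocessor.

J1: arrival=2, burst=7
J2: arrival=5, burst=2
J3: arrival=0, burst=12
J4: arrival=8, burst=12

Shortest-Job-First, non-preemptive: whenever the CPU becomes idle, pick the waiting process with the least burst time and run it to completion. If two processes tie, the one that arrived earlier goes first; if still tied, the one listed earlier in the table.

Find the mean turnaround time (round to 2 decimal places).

Timeline: | J3 0-12 | J2 12-14 | J1 14-21 | J4 21-33 |
Completion: J1=21  J2=14  J3=12  J4=33
Turnaround times: J1=19, J2=9, J3=12, J4=25
Average turnaround = (19+9+12+25) / 4 = 65/4 = 16.25

16.25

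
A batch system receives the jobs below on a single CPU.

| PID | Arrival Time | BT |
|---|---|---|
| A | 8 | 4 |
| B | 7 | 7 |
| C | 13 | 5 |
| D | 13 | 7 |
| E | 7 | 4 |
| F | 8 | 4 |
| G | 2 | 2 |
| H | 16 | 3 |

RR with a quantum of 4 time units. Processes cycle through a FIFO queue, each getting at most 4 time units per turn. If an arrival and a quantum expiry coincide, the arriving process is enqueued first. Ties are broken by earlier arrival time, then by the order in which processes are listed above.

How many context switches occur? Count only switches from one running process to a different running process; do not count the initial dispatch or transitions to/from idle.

Schedule: | idle 0-2 | G 2-4 | idle 4-7 | B 7-11 | E 11-15 | A 15-19 | F 19-23 | B 23-26 | C 26-30 | D 30-34 | H 34-37 | C 37-38 | D 38-41 |
Completion: A=19  B=26  C=38  D=41  E=15  F=23  G=4  H=37

9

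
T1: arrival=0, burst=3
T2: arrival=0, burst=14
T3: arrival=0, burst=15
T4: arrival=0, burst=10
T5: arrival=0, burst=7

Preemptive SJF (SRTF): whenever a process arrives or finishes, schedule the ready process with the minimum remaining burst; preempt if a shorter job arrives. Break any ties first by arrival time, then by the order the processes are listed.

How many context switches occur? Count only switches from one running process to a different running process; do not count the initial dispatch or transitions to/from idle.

Timeline: | T1 0-3 | T5 3-10 | T4 10-20 | T2 20-34 | T3 34-49 |
Completion: T1=3  T2=34  T3=49  T4=20  T5=10

4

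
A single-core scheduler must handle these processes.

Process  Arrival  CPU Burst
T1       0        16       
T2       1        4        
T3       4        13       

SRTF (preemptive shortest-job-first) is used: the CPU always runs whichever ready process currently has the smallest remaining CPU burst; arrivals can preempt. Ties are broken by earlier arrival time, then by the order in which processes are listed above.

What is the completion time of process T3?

Timeline: | T1 0-1 | T2 1-5 | T3 5-18 | T1 18-33 |
Completion: T1=33  T2=5  T3=18

18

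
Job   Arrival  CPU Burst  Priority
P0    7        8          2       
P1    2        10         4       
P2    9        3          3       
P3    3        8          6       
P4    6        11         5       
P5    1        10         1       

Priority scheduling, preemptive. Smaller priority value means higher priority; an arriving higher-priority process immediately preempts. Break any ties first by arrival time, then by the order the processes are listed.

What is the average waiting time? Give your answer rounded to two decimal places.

16.67

Timeline: | idle 0-1 | P5 1-11 | P0 11-19 | P2 19-22 | P1 22-32 | P4 32-43 | P3 43-51 |
Completion: P0=19  P1=32  P2=22  P3=51  P4=43  P5=11
Waiting times: P0=4, P1=20, P2=10, P3=40, P4=26, P5=0
Average waiting = (4+20+10+40+26+0) / 6 = 100/6 = 16.67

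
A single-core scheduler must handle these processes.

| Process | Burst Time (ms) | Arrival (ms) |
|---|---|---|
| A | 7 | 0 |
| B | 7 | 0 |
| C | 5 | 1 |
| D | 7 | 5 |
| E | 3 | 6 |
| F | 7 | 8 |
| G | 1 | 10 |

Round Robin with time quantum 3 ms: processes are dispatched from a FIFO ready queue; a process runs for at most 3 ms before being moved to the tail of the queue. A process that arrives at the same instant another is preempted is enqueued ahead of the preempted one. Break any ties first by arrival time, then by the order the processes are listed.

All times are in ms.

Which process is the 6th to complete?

Gantt: | A 0-3 | B 3-6 | C 6-9 | A 9-12 | D 12-15 | E 15-18 | B 18-21 | F 21-24 | C 24-26 | G 26-27 | A 27-28 | D 28-31 | B 31-32 | F 32-35 | D 35-36 | F 36-37 |
Completion: A=28  B=32  C=26  D=36  E=18  F=37  G=27
Turnaround (C−A): A=28  B=32  C=25  D=31  E=12  F=29  G=17
Finish order: E → C → G → A → B → D → F

D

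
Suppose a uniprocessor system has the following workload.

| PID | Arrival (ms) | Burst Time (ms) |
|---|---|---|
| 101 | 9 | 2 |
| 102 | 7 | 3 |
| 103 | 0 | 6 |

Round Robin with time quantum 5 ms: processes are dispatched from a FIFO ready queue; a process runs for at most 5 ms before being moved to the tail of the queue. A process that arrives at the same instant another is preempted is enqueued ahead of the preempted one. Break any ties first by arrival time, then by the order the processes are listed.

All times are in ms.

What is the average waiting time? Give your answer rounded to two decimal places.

0.33

Timeline: | 103 0-6 | idle 6-7 | 102 7-10 | 101 10-12 |
Completion: 101=12  102=10  103=6
Waiting times: 101=1, 102=0, 103=0
Average waiting = (1+0+0) / 3 = 1/3 = 0.33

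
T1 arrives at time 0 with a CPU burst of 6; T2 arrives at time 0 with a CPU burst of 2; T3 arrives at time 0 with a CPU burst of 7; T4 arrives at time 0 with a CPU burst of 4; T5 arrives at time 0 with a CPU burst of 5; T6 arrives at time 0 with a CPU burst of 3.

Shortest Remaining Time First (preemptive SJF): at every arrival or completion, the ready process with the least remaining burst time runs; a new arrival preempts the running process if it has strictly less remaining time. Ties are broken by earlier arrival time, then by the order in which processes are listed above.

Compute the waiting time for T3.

Schedule: | T2 0-2 | T6 2-5 | T4 5-9 | T5 9-14 | T1 14-20 | T3 20-27 |
Completion: T1=20  T2=2  T3=27  T4=9  T5=14  T6=5
Turnaround (C−A): T1=20  T2=2  T3=27  T4=9  T5=14  T6=5
Waiting(T3) = turnaround − burst = 27 − 7 = 20

20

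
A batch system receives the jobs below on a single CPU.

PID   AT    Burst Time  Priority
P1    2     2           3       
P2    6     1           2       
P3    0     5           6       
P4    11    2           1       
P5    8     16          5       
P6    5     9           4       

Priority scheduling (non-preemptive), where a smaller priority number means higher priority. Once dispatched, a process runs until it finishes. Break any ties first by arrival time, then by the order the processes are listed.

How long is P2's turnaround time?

Gantt: | P3 0-5 | P1 5-7 | P2 7-8 | P6 8-17 | P4 17-19 | P5 19-35 |
Completion: P1=7  P2=8  P3=5  P4=19  P5=35  P6=17
Turnaround (C−A): P1=5  P2=2  P3=5  P4=8  P5=27  P6=12
Turnaround(P2) = completion − arrival = 8 − 6 = 2

2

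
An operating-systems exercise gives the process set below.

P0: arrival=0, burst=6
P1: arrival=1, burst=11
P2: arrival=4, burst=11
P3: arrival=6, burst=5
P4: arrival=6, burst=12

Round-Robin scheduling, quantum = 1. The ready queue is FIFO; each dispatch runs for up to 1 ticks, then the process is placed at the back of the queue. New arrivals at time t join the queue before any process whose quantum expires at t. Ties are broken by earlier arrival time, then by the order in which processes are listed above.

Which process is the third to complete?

Timeline: | P0 0-1 | P1 1-2 | P0 2-3 | P1 3-4 | P0 4-5 | P2 5-6 | P1 6-7 | P0 7-8 | P3 8-9 | P4 9-10 | P2 10-11 | P1 11-12 | P0 12-13 | P3 13-14 | P4 14-15 | P2 15-16 | P1 16-17 | P0 17-18 | P3 18-19 | P4 19-20 | P2 20-21 | P1 21-22 | P3 22-23 | P4 23-24 | P2 24-25 | P1 25-26 | P3 26-27 | P4 27-28 | P2 28-29 | P1 29-30 | P4 30-31 | P2 31-32 | P1 32-33 | P4 33-34 | P2 34-35 | P1 35-36 | P4 36-37 | P2 37-38 | P1 38-39 | P4 39-40 | P2 40-41 | P4 41-42 | P2 42-43 | P4 43-45 |
Completion: P0=18  P1=39  P2=43  P3=27  P4=45
Turnaround (C−A): P0=18  P1=38  P2=39  P3=21  P4=39
Finish order: P0 → P3 → P1 → P2 → P4

P1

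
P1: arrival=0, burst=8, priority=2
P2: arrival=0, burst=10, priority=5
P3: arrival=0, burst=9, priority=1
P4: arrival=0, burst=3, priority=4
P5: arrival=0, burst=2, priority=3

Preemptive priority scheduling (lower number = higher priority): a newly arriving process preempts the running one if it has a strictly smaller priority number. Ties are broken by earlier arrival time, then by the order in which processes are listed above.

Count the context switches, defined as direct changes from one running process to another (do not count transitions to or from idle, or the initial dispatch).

Schedule: | P3 0-9 | P1 9-17 | P5 17-19 | P4 19-22 | P2 22-32 |
Completion: P1=17  P2=32  P3=9  P4=22  P5=19
Turnaround (C−A): P1=17  P2=32  P3=9  P4=22  P5=19

4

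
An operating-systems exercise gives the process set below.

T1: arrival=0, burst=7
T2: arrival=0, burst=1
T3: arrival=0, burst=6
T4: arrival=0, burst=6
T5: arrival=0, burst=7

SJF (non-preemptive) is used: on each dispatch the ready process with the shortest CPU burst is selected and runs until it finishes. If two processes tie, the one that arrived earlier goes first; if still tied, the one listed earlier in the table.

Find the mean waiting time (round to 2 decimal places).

8.20

Timeline: | T2 0-1 | T3 1-7 | T4 7-13 | T1 13-20 | T5 20-27 |
Completion: T1=20  T2=1  T3=7  T4=13  T5=27
Turnaround (C−A): T1=20  T2=1  T3=7  T4=13  T5=27
Waiting times: T1=13, T2=0, T3=1, T4=7, T5=20
Average waiting = (13+0+1+7+20) / 5 = 41/5 = 8.20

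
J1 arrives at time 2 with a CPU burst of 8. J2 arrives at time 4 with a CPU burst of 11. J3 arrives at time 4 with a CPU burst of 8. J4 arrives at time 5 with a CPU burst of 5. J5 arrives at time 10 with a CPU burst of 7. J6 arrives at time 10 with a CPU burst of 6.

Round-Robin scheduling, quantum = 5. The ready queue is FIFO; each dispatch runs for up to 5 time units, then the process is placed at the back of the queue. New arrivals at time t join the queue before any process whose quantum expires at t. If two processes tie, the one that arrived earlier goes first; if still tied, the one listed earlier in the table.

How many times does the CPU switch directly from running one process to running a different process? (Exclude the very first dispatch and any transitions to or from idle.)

Schedule: | idle 0-2 | J1 2-7 | J2 7-12 | J3 12-17 | J4 17-22 | J1 22-25 | J5 25-30 | J6 30-35 | J2 35-40 | J3 40-43 | J5 43-45 | J6 45-46 | J2 46-47 |
Completion: J1=25  J2=47  J3=43  J4=22  J5=45  J6=46
Turnaround (C−A): J1=23  J2=43  J3=39  J4=17  J5=35  J6=36

11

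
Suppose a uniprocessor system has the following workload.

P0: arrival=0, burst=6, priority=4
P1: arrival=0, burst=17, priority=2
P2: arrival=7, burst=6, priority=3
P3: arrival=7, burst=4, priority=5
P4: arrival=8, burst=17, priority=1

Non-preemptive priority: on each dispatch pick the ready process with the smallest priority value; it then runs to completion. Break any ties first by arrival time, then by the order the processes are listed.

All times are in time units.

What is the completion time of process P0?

46

Timeline: | P1 0-17 | P4 17-34 | P2 34-40 | P0 40-46 | P3 46-50 |
Completion: P0=46  P1=17  P2=40  P3=50  P4=34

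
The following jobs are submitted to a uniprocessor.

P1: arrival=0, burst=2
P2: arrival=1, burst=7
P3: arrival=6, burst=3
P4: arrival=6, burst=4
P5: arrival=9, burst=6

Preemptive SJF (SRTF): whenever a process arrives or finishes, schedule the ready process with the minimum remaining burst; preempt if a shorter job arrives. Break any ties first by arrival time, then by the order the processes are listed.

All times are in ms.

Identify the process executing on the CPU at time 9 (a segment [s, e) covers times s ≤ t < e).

P3

Gantt: | P1 0-2 | P2 2-9 | P3 9-12 | P4 12-16 | P5 16-22 |
Completion: P1=2  P2=9  P3=12  P4=16  P5=22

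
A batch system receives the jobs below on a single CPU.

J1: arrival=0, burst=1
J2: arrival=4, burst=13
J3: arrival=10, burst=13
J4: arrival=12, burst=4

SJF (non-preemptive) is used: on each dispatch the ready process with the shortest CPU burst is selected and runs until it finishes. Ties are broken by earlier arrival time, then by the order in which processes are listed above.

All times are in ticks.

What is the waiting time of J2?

0

Timeline: | J1 0-1 | idle 1-4 | J2 4-17 | J4 17-21 | J3 21-34 |
Completion: J1=1  J2=17  J3=34  J4=21
Turnaround (C−A): J1=1  J2=13  J3=24  J4=9
Waiting(J2) = turnaround − burst = 13 − 13 = 0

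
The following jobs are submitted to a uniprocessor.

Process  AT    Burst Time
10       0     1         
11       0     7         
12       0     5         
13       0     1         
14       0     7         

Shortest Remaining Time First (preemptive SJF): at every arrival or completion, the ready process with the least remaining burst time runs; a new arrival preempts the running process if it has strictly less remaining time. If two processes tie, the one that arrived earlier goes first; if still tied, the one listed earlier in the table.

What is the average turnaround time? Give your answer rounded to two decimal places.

9.00

Gantt: | 10 0-1 | 13 1-2 | 12 2-7 | 11 7-14 | 14 14-21 |
Completion: 10=1  11=14  12=7  13=2  14=21
Turnaround times: 10=1, 11=14, 12=7, 13=2, 14=21
Average turnaround = (1+14+7+2+21) / 5 = 45/5 = 9.00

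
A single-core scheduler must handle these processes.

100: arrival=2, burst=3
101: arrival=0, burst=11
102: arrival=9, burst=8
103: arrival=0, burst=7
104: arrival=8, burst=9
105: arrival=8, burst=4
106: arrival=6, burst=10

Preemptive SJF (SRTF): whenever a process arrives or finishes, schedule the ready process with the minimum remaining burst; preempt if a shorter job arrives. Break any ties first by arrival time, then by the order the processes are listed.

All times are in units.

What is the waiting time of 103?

3

Gantt: | 103 0-2 | 100 2-5 | 103 5-10 | 105 10-14 | 102 14-22 | 104 22-31 | 106 31-41 | 101 41-52 |
Completion: 100=5  101=52  102=22  103=10  104=31  105=14  106=41
Turnaround (C−A): 100=3  101=52  102=13  103=10  104=23  105=6  106=35
Waiting(103) = turnaround − burst = 10 − 7 = 3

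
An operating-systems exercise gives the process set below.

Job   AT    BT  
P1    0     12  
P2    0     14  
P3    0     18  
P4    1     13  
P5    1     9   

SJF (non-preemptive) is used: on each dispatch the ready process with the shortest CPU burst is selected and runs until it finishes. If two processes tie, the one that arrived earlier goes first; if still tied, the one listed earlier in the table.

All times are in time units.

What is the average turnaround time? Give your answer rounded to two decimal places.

Gantt: | P1 0-12 | P5 12-21 | P4 21-34 | P2 34-48 | P3 48-66 |
Completion: P1=12  P2=48  P3=66  P4=34  P5=21
Turnaround times: P1=12, P2=48, P3=66, P4=33, P5=20
Average turnaround = (12+48+66+33+20) / 5 = 179/5 = 35.80

35.80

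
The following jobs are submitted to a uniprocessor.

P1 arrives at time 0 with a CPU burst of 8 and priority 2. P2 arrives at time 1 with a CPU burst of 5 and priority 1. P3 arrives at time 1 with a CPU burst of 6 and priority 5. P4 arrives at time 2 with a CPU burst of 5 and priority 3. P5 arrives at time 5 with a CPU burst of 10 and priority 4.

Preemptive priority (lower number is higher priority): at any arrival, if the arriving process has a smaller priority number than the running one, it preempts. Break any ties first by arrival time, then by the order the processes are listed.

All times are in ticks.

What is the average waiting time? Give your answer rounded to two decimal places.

11.20

Schedule: | P1 0-1 | P2 1-6 | P1 6-13 | P4 13-18 | P5 18-28 | P3 28-34 |
Completion: P1=13  P2=6  P3=34  P4=18  P5=28
Turnaround (C−A): P1=13  P2=5  P3=33  P4=16  P5=23
Waiting times: P1=5, P2=0, P3=27, P4=11, P5=13
Average waiting = (5+0+27+11+13) / 5 = 56/5 = 11.20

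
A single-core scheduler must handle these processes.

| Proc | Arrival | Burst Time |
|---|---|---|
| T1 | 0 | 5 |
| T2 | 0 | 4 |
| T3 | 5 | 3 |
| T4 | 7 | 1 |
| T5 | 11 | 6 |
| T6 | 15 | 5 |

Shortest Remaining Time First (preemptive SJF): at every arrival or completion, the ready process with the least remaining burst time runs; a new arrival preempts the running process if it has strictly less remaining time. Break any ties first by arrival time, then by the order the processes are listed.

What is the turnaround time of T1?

13

Schedule: | T2 0-4 | T1 4-5 | T3 5-8 | T4 8-9 | T1 9-13 | T5 13-19 | T6 19-24 |
Completion: T1=13  T2=4  T3=8  T4=9  T5=19  T6=24
Turnaround (C−A): T1=13  T2=4  T3=3  T4=2  T5=8  T6=9
Turnaround(T1) = completion − arrival = 13 − 0 = 13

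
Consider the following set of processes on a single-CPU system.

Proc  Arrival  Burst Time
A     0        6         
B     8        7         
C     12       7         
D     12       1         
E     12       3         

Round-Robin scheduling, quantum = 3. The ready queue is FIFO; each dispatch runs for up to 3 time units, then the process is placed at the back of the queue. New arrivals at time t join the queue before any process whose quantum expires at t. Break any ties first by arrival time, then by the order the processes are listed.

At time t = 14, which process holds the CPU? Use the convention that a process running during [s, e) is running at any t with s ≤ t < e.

C

Timeline: | A 0-6 | idle 6-8 | B 8-14 | C 14-17 | D 17-18 | E 18-21 | B 21-22 | C 22-26 |
Completion: A=6  B=22  C=26  D=18  E=21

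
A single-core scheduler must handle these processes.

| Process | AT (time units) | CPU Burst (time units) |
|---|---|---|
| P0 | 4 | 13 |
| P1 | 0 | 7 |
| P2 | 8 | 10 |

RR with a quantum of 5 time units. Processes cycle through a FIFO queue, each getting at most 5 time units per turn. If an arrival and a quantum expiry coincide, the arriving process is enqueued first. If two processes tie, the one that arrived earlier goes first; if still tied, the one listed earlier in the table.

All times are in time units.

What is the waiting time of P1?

5

Timeline: | P1 0-5 | P0 5-10 | P1 10-12 | P2 12-17 | P0 17-22 | P2 22-27 | P0 27-30 |
Completion: P0=30  P1=12  P2=27
Turnaround (C−A): P0=26  P1=12  P2=19
Waiting(P1) = turnaround − burst = 12 − 7 = 5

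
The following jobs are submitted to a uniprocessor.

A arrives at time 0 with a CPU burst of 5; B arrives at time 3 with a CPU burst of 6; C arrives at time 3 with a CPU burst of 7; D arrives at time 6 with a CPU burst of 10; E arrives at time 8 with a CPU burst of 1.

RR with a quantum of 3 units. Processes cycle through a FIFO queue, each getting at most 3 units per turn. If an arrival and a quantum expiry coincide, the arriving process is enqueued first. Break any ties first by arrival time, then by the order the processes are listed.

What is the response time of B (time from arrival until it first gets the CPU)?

Schedule: | A 0-3 | B 3-6 | C 6-9 | A 9-11 | D 11-14 | B 14-17 | E 17-18 | C 18-21 | D 21-24 | C 24-25 | D 25-29 |
Completion: A=11  B=17  C=25  D=29  E=18
Turnaround (C−A): A=11  B=14  C=22  D=23  E=10
Response(B) = first start − arrival = 3 − 3 = 0

0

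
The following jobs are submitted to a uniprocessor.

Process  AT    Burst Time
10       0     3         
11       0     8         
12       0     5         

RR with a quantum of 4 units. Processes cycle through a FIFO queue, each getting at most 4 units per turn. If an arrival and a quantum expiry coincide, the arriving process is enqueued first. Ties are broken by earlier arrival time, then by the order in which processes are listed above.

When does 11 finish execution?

15

Schedule: | 10 0-3 | 11 3-7 | 12 7-11 | 11 11-15 | 12 15-16 |
Completion: 10=3  11=15  12=16
Turnaround (C−A): 10=3  11=15  12=16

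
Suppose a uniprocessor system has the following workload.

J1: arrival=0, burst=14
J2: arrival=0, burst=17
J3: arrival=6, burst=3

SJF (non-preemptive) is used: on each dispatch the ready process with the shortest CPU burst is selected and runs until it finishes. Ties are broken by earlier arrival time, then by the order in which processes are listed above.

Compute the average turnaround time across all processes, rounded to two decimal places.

Timeline: | J1 0-14 | J3 14-17 | J2 17-34 |
Completion: J1=14  J2=34  J3=17
Turnaround times: J1=14, J2=34, J3=11
Average turnaround = (14+34+11) / 3 = 59/3 = 19.67

19.67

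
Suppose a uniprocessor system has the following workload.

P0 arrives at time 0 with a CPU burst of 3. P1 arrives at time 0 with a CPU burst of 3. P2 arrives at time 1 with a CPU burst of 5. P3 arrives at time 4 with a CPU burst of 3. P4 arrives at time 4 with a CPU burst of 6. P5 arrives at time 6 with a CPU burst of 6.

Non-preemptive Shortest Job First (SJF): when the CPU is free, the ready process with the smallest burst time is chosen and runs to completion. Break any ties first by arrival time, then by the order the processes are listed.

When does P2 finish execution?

14

Schedule: | P0 0-3 | P1 3-6 | P3 6-9 | P2 9-14 | P4 14-20 | P5 20-26 |
Completion: P0=3  P1=6  P2=14  P3=9  P4=20  P5=26
Turnaround (C−A): P0=3  P1=6  P2=13  P3=5  P4=16  P5=20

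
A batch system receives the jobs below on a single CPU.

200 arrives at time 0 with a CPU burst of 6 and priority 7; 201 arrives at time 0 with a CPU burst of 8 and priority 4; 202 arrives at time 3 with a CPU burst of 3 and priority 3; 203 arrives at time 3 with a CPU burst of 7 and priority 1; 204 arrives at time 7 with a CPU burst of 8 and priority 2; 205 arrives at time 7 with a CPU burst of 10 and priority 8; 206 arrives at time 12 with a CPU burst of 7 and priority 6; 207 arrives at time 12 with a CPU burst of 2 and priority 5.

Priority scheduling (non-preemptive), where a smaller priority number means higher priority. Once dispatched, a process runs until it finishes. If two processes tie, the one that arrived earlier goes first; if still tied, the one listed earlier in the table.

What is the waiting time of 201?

Timeline: | 201 0-8 | 203 8-15 | 204 15-23 | 202 23-26 | 207 26-28 | 206 28-35 | 200 35-41 | 205 41-51 |
Completion: 200=41  201=8  202=26  203=15  204=23  205=51  206=35  207=28
Turnaround (C−A): 200=41  201=8  202=23  203=12  204=16  205=44  206=23  207=16
Waiting(201) = turnaround − burst = 8 − 8 = 0

0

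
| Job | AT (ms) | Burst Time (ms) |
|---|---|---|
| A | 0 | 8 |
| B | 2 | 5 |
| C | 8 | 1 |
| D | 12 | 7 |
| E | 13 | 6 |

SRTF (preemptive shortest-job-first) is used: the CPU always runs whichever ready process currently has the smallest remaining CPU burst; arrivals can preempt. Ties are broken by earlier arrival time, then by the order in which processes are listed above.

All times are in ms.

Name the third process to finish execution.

Schedule: | A 0-2 | B 2-7 | A 7-8 | C 8-9 | A 9-14 | E 14-20 | D 20-27 |
Completion: A=14  B=7  C=9  D=27  E=20
Turnaround (C−A): A=14  B=5  C=1  D=15  E=7
Finish order: B → C → A → E → D

A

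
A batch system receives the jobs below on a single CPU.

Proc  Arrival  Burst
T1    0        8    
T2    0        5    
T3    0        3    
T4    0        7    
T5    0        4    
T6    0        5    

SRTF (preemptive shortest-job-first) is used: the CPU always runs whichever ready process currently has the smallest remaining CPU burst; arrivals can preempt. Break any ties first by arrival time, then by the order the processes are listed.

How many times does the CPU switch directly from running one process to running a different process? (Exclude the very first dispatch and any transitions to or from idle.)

Gantt: | T3 0-3 | T5 3-7 | T2 7-12 | T6 12-17 | T4 17-24 | T1 24-32 |
Completion: T1=32  T2=12  T3=3  T4=24  T5=7  T6=17
Turnaround (C−A): T1=32  T2=12  T3=3  T4=24  T5=7  T6=17

5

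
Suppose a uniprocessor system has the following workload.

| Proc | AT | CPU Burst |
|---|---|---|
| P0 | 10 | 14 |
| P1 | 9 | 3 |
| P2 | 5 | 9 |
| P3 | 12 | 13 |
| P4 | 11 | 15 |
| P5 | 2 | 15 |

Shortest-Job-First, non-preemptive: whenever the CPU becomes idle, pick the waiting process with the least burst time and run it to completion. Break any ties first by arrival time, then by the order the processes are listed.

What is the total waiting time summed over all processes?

Gantt: | idle 0-2 | P5 2-17 | P1 17-20 | P2 20-29 | P3 29-42 | P0 42-56 | P4 56-71 |
Completion: P0=56  P1=20  P2=29  P3=42  P4=71  P5=17
Turnaround (C−A): P0=46  P1=11  P2=24  P3=30  P4=60  P5=15
Waiting = turnaround − burst: P0=32, P1=8, P2=15, P3=17, P4=45, P5=0
Total waiting = 32 + 8 + 15 + 17 + 45 + 0 = 117

117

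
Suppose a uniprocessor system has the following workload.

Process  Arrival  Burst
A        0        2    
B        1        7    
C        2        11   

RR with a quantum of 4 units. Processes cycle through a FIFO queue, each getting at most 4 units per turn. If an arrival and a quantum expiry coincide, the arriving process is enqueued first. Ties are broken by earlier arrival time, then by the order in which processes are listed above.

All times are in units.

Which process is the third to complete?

Timeline: | A 0-2 | B 2-6 | C 6-10 | B 10-13 | C 13-20 |
Completion: A=2  B=13  C=20
Turnaround (C−A): A=2  B=12  C=18
Finish order: A → B → C

C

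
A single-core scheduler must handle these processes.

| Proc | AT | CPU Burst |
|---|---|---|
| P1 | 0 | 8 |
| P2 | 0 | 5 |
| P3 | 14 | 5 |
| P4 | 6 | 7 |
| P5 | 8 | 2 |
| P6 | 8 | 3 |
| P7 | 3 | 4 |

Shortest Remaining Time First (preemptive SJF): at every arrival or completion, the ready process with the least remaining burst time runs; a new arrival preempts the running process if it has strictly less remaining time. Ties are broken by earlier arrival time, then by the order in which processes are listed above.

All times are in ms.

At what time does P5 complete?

11

Timeline: | P2 0-5 | P7 5-9 | P5 9-11 | P6 11-14 | P3 14-19 | P4 19-26 | P1 26-34 |
Completion: P1=34  P2=5  P3=19  P4=26  P5=11  P6=14  P7=9
Turnaround (C−A): P1=34  P2=5  P3=5  P4=20  P5=3  P6=6  P7=6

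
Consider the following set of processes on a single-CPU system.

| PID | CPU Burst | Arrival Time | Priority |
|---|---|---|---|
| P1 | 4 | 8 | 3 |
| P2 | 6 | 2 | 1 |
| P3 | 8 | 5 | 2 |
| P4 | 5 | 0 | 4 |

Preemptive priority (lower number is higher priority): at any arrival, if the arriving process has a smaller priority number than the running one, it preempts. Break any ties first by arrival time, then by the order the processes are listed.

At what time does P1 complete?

Gantt: | P4 0-2 | P2 2-8 | P3 8-16 | P1 16-20 | P4 20-23 |
Completion: P1=20  P2=8  P3=16  P4=23

20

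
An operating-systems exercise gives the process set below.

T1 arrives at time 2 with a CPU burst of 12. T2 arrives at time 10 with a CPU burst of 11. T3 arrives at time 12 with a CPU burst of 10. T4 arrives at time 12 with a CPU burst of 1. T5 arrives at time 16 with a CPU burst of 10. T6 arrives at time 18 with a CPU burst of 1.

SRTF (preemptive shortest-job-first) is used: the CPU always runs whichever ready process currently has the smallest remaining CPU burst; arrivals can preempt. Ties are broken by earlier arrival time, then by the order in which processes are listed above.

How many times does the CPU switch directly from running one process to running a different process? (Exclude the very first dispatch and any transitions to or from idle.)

7

Schedule: | idle 0-2 | T1 2-12 | T4 12-13 | T1 13-15 | T3 15-18 | T6 18-19 | T3 19-26 | T5 26-36 | T2 36-47 |
Completion: T1=15  T2=47  T3=26  T4=13  T5=36  T6=19
Turnaround (C−A): T1=13  T2=37  T3=14  T4=1  T5=20  T6=1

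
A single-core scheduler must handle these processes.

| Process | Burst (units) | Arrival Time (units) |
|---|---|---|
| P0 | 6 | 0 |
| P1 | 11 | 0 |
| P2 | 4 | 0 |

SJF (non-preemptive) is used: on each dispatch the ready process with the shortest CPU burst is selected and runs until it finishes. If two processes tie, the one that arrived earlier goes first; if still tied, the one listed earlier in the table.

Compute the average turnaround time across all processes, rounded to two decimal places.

Schedule: | P2 0-4 | P0 4-10 | P1 10-21 |
Completion: P0=10  P1=21  P2=4
Turnaround times: P0=10, P1=21, P2=4
Average turnaround = (10+21+4) / 3 = 35/3 = 11.67

11.67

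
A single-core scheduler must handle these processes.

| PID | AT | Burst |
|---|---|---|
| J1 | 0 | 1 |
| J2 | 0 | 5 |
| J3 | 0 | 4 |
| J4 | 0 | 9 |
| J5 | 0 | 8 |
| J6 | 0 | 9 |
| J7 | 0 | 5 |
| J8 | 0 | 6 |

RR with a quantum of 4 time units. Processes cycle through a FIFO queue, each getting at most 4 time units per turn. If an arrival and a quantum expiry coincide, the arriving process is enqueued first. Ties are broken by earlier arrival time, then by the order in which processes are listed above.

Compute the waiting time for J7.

38

Timeline: | J1 0-1 | J2 1-5 | J3 5-9 | J4 9-13 | J5 13-17 | J6 17-21 | J7 21-25 | J8 25-29 | J2 29-30 | J4 30-34 | J5 34-38 | J6 38-42 | J7 42-43 | J8 43-45 | J4 45-46 | J6 46-47 |
Completion: J1=1  J2=30  J3=9  J4=46  J5=38  J6=47  J7=43  J8=45
Waiting(J7) = turnaround − burst = 43 − 5 = 38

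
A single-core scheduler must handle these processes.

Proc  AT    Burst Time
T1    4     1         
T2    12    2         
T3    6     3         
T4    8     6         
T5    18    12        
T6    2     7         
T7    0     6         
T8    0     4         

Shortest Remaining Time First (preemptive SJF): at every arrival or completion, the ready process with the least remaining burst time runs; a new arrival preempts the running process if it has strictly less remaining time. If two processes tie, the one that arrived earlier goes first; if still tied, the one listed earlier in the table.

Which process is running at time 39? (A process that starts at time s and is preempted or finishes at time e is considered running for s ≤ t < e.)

Schedule: | T8 0-4 | T1 4-5 | T7 5-6 | T3 6-9 | T7 9-14 | T2 14-16 | T4 16-22 | T6 22-29 | T5 29-41 |
Completion: T1=5  T2=16  T3=9  T4=22  T5=41  T6=29  T7=14  T8=4
Turnaround (C−A): T1=1  T2=4  T3=3  T4=14  T5=23  T6=27  T7=14  T8=4

T5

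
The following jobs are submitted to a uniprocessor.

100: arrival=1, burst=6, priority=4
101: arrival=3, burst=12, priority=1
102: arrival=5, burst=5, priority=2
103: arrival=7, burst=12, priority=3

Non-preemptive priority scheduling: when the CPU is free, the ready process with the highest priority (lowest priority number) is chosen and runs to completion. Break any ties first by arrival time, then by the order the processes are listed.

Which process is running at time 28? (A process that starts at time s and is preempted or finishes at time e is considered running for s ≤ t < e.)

Timeline: | idle 0-1 | 100 1-7 | 101 7-19 | 102 19-24 | 103 24-36 |
Completion: 100=7  101=19  102=24  103=36
Turnaround (C−A): 100=6  101=16  102=19  103=29

103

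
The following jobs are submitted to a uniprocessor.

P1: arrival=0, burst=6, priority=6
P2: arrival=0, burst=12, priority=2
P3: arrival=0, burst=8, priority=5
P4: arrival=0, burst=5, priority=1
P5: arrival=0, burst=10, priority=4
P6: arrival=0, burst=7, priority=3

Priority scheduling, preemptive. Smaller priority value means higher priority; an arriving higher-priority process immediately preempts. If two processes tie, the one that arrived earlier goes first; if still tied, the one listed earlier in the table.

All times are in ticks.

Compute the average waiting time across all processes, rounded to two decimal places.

Timeline: | P4 0-5 | P2 5-17 | P6 17-24 | P5 24-34 | P3 34-42 | P1 42-48 |
Completion: P1=48  P2=17  P3=42  P4=5  P5=34  P6=24
Turnaround (C−A): P1=48  P2=17  P3=42  P4=5  P5=34  P6=24
Waiting times: P1=42, P2=5, P3=34, P4=0, P5=24, P6=17
Average waiting = (42+5+34+0+24+17) / 6 = 122/6 = 20.33

20.33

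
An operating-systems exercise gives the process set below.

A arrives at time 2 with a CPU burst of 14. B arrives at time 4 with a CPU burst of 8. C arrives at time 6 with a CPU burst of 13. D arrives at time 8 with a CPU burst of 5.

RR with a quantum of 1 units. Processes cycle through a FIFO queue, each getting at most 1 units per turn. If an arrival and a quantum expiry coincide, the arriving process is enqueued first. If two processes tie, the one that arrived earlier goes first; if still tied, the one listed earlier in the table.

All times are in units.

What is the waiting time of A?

24

Schedule: | idle 0-2 | A 2-4 | B 4-5 | A 5-6 | B 6-7 | C 7-8 | A 8-9 | B 9-10 | D 10-11 | C 11-12 | A 12-13 | B 13-14 | D 14-15 | C 15-16 | A 16-17 | B 17-18 | D 18-19 | C 19-20 | A 20-21 | B 21-22 | D 22-23 | C 23-24 | A 24-25 | B 25-26 | D 26-27 | C 27-28 | A 28-29 | B 29-30 | C 30-31 | A 31-32 | C 32-33 | A 33-34 | C 34-35 | A 35-36 | C 36-37 | A 37-38 | C 38-39 | A 39-40 | C 40-42 |
Completion: A=40  B=30  C=42  D=27
Turnaround (C−A): A=38  B=26  C=36  D=19
Waiting(A) = turnaround − burst = 38 − 14 = 24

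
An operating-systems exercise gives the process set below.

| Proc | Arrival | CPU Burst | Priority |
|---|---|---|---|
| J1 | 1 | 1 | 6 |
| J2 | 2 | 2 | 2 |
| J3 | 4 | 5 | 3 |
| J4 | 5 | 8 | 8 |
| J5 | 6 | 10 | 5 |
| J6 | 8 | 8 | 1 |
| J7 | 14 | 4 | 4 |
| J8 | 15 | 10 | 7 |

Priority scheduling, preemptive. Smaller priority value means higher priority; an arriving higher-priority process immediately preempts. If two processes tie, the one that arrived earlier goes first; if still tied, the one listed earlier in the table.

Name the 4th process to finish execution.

Schedule: | idle 0-1 | J1 1-2 | J2 2-4 | J3 4-8 | J6 8-16 | J3 16-17 | J7 17-21 | J5 21-31 | J8 31-41 | J4 41-49 |
Completion: J1=2  J2=4  J3=17  J4=49  J5=31  J6=16  J7=21  J8=41
Turnaround (C−A): J1=1  J2=2  J3=13  J4=44  J5=25  J6=8  J7=7  J8=26
Finish order: J1 → J2 → J6 → J3 → J7 → J5 → J8 → J4

J3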